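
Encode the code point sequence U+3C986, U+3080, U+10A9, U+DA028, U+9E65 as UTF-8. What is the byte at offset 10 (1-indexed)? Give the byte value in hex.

0xA9

1-indexed offset 10 is 0-indexed offset 9.
U+3C986 → 4-byte form F0 BC A6 86 at offsets 0–3.
U+3080 → 3-byte form E3 82 80 at offsets 4–6.
U+10A9 → 3-byte form E1 82 A9 at offsets 7–9.
Offset 9 falls in char 3's range; it's byte 3 of E1 82 A9 = 0xA9.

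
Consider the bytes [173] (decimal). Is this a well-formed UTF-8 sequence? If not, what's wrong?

Byte 0xAD = 10101101 has the form 10xxxxxx — a continuation byte — but there is no preceding leading byte.

invalid (continuation byte with no leading byte)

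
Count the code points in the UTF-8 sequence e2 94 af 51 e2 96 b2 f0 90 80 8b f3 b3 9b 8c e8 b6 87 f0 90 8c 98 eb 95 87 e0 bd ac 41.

10

Byte at offset 0: 0xE2 = 11100010 → 3-byte char (#1). Advance 3.
Byte at offset 3: 0x51 = 01010001 → 1-byte char (#2). Advance 1.
Byte at offset 4: 0xE2 = 11100010 → 3-byte char (#3). Advance 3.
Byte at offset 7: 0xF0 = 11110000 → 4-byte char (#4). Advance 4.
Byte at offset 11: 0xF3 = 11110011 → 4-byte char (#5). Advance 4.
Byte at offset 15: 0xE8 = 11101000 → 3-byte char (#6). Advance 3.
Byte at offset 18: 0xF0 = 11110000 → 4-byte char (#7). Advance 4.
Byte at offset 22: 0xEB = 11101011 → 3-byte char (#8). Advance 3.
Byte at offset 25: 0xE0 = 11100000 → 3-byte char (#9). Advance 3.
Byte at offset 28: 0x41 = 01000001 → 1-byte char (#10). Advance 1.
Reached end at offset 29 after 10 code points.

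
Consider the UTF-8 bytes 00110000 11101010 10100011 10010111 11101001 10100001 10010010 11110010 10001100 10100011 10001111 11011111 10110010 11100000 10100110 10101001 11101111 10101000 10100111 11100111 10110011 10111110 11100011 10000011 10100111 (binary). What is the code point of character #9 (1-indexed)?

U+30E7

Offset 0: leading byte 0x30 = 00110000 → 1-byte char #1 = 30.
Offset 1: leading byte 0xEA = 11101010 → 3-byte char #2 = EA A3 97.
Offset 4: leading byte 0xE9 = 11101001 → 3-byte char #3 = E9 A1 92.
Offset 7: leading byte 0xF2 = 11110010 → 4-byte char #4 = F2 8C A3 8F.
Offset 11: leading byte 0xDF = 11011111 → 2-byte char #5 = DF B2.
Offset 13: leading byte 0xE0 = 11100000 → 3-byte char #6 = E0 A6 A9.
Offset 16: leading byte 0xEF = 11101111 → 3-byte char #7 = EF A8 A7.
Offset 19: leading byte 0xE7 = 11100111 → 3-byte char #8 = E7 B3 BE.
Offset 22: leading byte 0xE3 = 11100011 → 3-byte char #9 = E3 83 A7.
Leading byte 0xE3 = 11100011 matches 1110xxxx → 3-byte sequence.
Byte 1: 0xE3 = 11100011, payload 0011 (4 bits).
Byte 2: 0x83 = 10000011 (10xxxxxx ✓), payload 000011.
Byte 3: 0xA7 = 10100111 (10xxxxxx ✓), payload 100111.
Concatenate: 0011000011100111 = 0x30E7 (16 bits → U+30E7).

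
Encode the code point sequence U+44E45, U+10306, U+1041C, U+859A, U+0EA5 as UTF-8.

F1 84 B9 85 F0 90 8C 86 F0 90 90 9C E8 96 9A E0 BA A5

U+44E45: 4-byte form → F1 84 B9 85.
U+10306: 4-byte form → F0 90 8C 86.
U+1041C: 4-byte form → F0 90 90 9C.
U+859A: 3-byte form → E8 96 9A.
U+0EA5: 3-byte form → E0 BA A5.
Concatenated (18 bytes): F1 84 B9 85 F0 90 8C 86 F0 90 90 9C E8 96 9A E0 BA A5.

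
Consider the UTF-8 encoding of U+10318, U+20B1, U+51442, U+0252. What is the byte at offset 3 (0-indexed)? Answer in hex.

0x98

U+10318 → 4-byte form F0 90 8C 98 at offsets 0–3.
Offset 3 falls in char 1's range; it's byte 4 of F0 90 8C 98 = 0x98.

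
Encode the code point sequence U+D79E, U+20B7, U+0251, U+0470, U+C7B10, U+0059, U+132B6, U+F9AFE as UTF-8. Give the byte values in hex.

U+D79E: 3-byte form → ED 9E 9E.
U+20B7: 3-byte form → E2 82 B7.
U+0251: 2-byte form → C9 91.
U+0470: 2-byte form → D1 B0.
U+C7B10: 4-byte form → F3 87 AC 90.
U+0059: 1-byte form → 59.
U+132B6: 4-byte form → F0 93 8A B6.
U+F9AFE: 4-byte form → F3 B9 AB BE.
Concatenated (23 bytes): ED 9E 9E E2 82 B7 C9 91 D1 B0 F3 87 AC 90 59 F0 93 8A B6 F3 B9 AB BE.

ED 9E 9E E2 82 B7 C9 91 D1 B0 F3 87 AC 90 59 F0 93 8A B6 F3 B9 AB BE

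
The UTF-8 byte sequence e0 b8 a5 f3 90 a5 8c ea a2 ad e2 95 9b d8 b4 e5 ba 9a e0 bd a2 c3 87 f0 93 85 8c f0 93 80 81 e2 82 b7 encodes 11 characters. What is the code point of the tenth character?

Offset 0: leading byte 0xE0 = 11100000 → 3-byte char #1 = E0 B8 A5.
Offset 3: leading byte 0xF3 = 11110011 → 4-byte char #2 = F3 90 A5 8C.
Offset 7: leading byte 0xEA = 11101010 → 3-byte char #3 = EA A2 AD.
Offset 10: leading byte 0xE2 = 11100010 → 3-byte char #4 = E2 95 9B.
Offset 13: leading byte 0xD8 = 11011000 → 2-byte char #5 = D8 B4.
Offset 15: leading byte 0xE5 = 11100101 → 3-byte char #6 = E5 BA 9A.
Offset 18: leading byte 0xE0 = 11100000 → 3-byte char #7 = E0 BD A2.
Offset 21: leading byte 0xC3 = 11000011 → 2-byte char #8 = C3 87.
Offset 23: leading byte 0xF0 = 11110000 → 4-byte char #9 = F0 93 85 8C.
Offset 27: leading byte 0xF0 = 11110000 → 4-byte char #10 = F0 93 80 81.
Leading byte 0xF0 = 11110000 matches 11110xxx → 4-byte sequence.
Byte 1: 0xF0 = 11110000, payload 000 (3 bits).
Byte 2: 0x93 = 10010011 (10xxxxxx ✓), payload 010011.
Byte 3: 0x80 = 10000000 (10xxxxxx ✓), payload 000000.
Byte 4: 0x81 = 10000001 (10xxxxxx ✓), payload 000001.
Concatenate: 000010011000000000001 = 0x13001 (21 bits → U+13001).

U+13001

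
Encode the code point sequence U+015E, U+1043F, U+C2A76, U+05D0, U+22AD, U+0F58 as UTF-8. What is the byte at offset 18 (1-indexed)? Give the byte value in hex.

1-indexed offset 18 is 0-indexed offset 17.
U+015E → 2-byte form C5 9E at offsets 0–1.
U+1043F → 4-byte form F0 90 90 BF at offsets 2–5.
U+C2A76 → 4-byte form F3 82 A9 B6 at offsets 6–9.
U+05D0 → 2-byte form D7 90 at offsets 10–11.
U+22AD → 3-byte form E2 8A AD at offsets 12–14.
U+0F58 → 3-byte form E0 BD 98 at offsets 15–17.
Offset 17 falls in char 6's range; it's byte 3 of E0 BD 98 = 0x98.

0x98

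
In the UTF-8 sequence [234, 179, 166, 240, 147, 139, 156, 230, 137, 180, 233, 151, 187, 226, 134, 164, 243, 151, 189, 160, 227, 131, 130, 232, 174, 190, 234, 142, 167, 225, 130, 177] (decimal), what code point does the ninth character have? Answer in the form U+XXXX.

Offset 0: leading byte 0xEA = 11101010 → 3-byte char #1 = EA B3 A6.
Offset 3: leading byte 0xF0 = 11110000 → 4-byte char #2 = F0 93 8B 9C.
Offset 7: leading byte 0xE6 = 11100110 → 3-byte char #3 = E6 89 B4.
Offset 10: leading byte 0xE9 = 11101001 → 3-byte char #4 = E9 97 BB.
Offset 13: leading byte 0xE2 = 11100010 → 3-byte char #5 = E2 86 A4.
Offset 16: leading byte 0xF3 = 11110011 → 4-byte char #6 = F3 97 BD A0.
Offset 20: leading byte 0xE3 = 11100011 → 3-byte char #7 = E3 83 82.
Offset 23: leading byte 0xE8 = 11101000 → 3-byte char #8 = E8 AE BE.
Offset 26: leading byte 0xEA = 11101010 → 3-byte char #9 = EA 8E A7.
Leading byte 0xEA = 11101010 matches 1110xxxx → 3-byte sequence.
Byte 1: 0xEA = 11101010, payload 1010 (4 bits).
Byte 2: 0x8E = 10001110 (10xxxxxx ✓), payload 001110.
Byte 3: 0xA7 = 10100111 (10xxxxxx ✓), payload 100111.
Concatenate: 1010001110100111 = 0xA3A7 (16 bits → U+A3A7).

U+A3A7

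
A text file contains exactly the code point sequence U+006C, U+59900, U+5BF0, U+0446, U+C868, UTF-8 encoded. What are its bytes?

U+006C: 1-byte form → 6C.
U+59900: 4-byte form → F1 99 A4 80.
U+5BF0: 3-byte form → E5 AF B0.
U+0446: 2-byte form → D1 86.
U+C868: 3-byte form → EC A1 A8.
Concatenated (13 bytes): 6C F1 99 A4 80 E5 AF B0 D1 86 EC A1 A8.

6C F1 99 A4 80 E5 AF B0 D1 86 EC A1 A8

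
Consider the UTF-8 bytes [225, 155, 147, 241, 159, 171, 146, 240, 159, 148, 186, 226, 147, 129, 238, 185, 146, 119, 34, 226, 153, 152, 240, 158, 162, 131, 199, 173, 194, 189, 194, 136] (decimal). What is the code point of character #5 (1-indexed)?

U+EE52

Offset 0: leading byte 0xE1 = 11100001 → 3-byte char #1 = E1 9B 93.
Offset 3: leading byte 0xF1 = 11110001 → 4-byte char #2 = F1 9F AB 92.
Offset 7: leading byte 0xF0 = 11110000 → 4-byte char #3 = F0 9F 94 BA.
Offset 11: leading byte 0xE2 = 11100010 → 3-byte char #4 = E2 93 81.
Offset 14: leading byte 0xEE = 11101110 → 3-byte char #5 = EE B9 92.
Leading byte 0xEE = 11101110 matches 1110xxxx → 3-byte sequence.
Byte 1: 0xEE = 11101110, payload 1110 (4 bits).
Byte 2: 0xB9 = 10111001 (10xxxxxx ✓), payload 111001.
Byte 3: 0x92 = 10010010 (10xxxxxx ✓), payload 010010.
Concatenate: 1110111001010010 = 0xEE52 (16 bits → U+EE52).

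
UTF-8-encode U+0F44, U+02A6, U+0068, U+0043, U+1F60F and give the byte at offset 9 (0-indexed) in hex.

U+0F44 → 3-byte form E0 BD 84 at offsets 0–2.
U+02A6 → 2-byte form CA A6 at offsets 3–4.
U+0068 → 1-byte form 68 at offsets 5–5.
U+0043 → 1-byte form 43 at offsets 6–6.
U+1F60F → 4-byte form F0 9F 98 8F at offsets 7–10.
Offset 9 falls in char 5's range; it's byte 3 of F0 9F 98 8F = 0x98.

0x98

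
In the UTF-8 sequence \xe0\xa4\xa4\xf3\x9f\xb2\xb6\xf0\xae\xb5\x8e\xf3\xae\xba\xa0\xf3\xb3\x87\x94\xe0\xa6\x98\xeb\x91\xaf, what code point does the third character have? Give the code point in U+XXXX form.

U+2ED4E

Offset 0: leading byte 0xE0 = 11100000 → 3-byte char #1 = E0 A4 A4.
Offset 3: leading byte 0xF3 = 11110011 → 4-byte char #2 = F3 9F B2 B6.
Offset 7: leading byte 0xF0 = 11110000 → 4-byte char #3 = F0 AE B5 8E.
Leading byte 0xF0 = 11110000 matches 11110xxx → 4-byte sequence.
Byte 1: 0xF0 = 11110000, payload 000 (3 bits).
Byte 2: 0xAE = 10101110 (10xxxxxx ✓), payload 101110.
Byte 3: 0xB5 = 10110101 (10xxxxxx ✓), payload 110101.
Byte 4: 0x8E = 10001110 (10xxxxxx ✓), payload 001110.
Concatenate: 000101110110101001110 = 0x2ED4E (21 bits → U+2ED4E).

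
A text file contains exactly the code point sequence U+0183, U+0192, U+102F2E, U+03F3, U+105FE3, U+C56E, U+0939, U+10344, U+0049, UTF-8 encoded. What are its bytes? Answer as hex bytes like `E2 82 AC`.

C6 83 C6 92 F4 82 BC AE CF B3 F4 85 BF A3 EC 95 AE E0 A4 B9 F0 90 8D 84 49

U+0183: 2-byte form → C6 83.
U+0192: 2-byte form → C6 92.
U+102F2E: 4-byte form → F4 82 BC AE.
U+03F3: 2-byte form → CF B3.
U+105FE3: 4-byte form → F4 85 BF A3.
U+C56E: 3-byte form → EC 95 AE.
U+0939: 3-byte form → E0 A4 B9.
U+10344: 4-byte form → F0 90 8D 84.
U+0049: 1-byte form → 49.
Concatenated (25 bytes): C6 83 C6 92 F4 82 BC AE CF B3 F4 85 BF A3 EC 95 AE E0 A4 B9 F0 90 8D 84 49.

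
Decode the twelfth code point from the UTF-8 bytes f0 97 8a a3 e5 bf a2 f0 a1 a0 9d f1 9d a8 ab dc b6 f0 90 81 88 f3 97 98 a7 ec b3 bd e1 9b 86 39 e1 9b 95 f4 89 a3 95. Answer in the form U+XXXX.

Offset 0: leading byte 0xF0 = 11110000 → 4-byte char #1 = F0 97 8A A3.
Offset 4: leading byte 0xE5 = 11100101 → 3-byte char #2 = E5 BF A2.
Offset 7: leading byte 0xF0 = 11110000 → 4-byte char #3 = F0 A1 A0 9D.
Offset 11: leading byte 0xF1 = 11110001 → 4-byte char #4 = F1 9D A8 AB.
Offset 15: leading byte 0xDC = 11011100 → 2-byte char #5 = DC B6.
Offset 17: leading byte 0xF0 = 11110000 → 4-byte char #6 = F0 90 81 88.
Offset 21: leading byte 0xF3 = 11110011 → 4-byte char #7 = F3 97 98 A7.
Offset 25: leading byte 0xEC = 11101100 → 3-byte char #8 = EC B3 BD.
Offset 28: leading byte 0xE1 = 11100001 → 3-byte char #9 = E1 9B 86.
Offset 31: leading byte 0x39 = 00111001 → 1-byte char #10 = 39.
Offset 32: leading byte 0xE1 = 11100001 → 3-byte char #11 = E1 9B 95.
Offset 35: leading byte 0xF4 = 11110100 → 4-byte char #12 = F4 89 A3 95.
Leading byte 0xF4 = 11110100 matches 11110xxx → 4-byte sequence.
Byte 1: 0xF4 = 11110100, payload 100 (3 bits).
Byte 2: 0x89 = 10001001 (10xxxxxx ✓), payload 001001.
Byte 3: 0xA3 = 10100011 (10xxxxxx ✓), payload 100011.
Byte 4: 0x95 = 10010101 (10xxxxxx ✓), payload 010101.
Concatenate: 100001001100011010101 = 0x1098D5 (21 bits → U+1098D5).

U+1098D5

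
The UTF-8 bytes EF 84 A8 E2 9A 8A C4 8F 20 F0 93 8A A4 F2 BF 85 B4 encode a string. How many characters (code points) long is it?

6

Byte at offset 0: 0xEF = 11101111 → 3-byte char (#1). Advance 3.
Byte at offset 3: 0xE2 = 11100010 → 3-byte char (#2). Advance 3.
Byte at offset 6: 0xC4 = 11000100 → 2-byte char (#3). Advance 2.
Byte at offset 8: 0x20 = 00100000 → 1-byte char (#4). Advance 1.
Byte at offset 9: 0xF0 = 11110000 → 4-byte char (#5). Advance 4.
Byte at offset 13: 0xF2 = 11110010 → 4-byte char (#6). Advance 4.
Reached end at offset 17 after 6 code points.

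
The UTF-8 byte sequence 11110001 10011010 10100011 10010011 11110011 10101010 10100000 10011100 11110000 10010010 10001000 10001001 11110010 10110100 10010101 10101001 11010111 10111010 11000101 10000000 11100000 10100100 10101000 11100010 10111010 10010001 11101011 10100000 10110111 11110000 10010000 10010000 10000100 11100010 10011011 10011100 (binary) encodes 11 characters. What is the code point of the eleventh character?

U+26DC

Offset 0: leading byte 0xF1 = 11110001 → 4-byte char #1 = F1 9A A3 93.
Offset 4: leading byte 0xF3 = 11110011 → 4-byte char #2 = F3 AA A0 9C.
Offset 8: leading byte 0xF0 = 11110000 → 4-byte char #3 = F0 92 88 89.
Offset 12: leading byte 0xF2 = 11110010 → 4-byte char #4 = F2 B4 95 A9.
Offset 16: leading byte 0xD7 = 11010111 → 2-byte char #5 = D7 BA.
Offset 18: leading byte 0xC5 = 11000101 → 2-byte char #6 = C5 80.
Offset 20: leading byte 0xE0 = 11100000 → 3-byte char #7 = E0 A4 A8.
Offset 23: leading byte 0xE2 = 11100010 → 3-byte char #8 = E2 BA 91.
Offset 26: leading byte 0xEB = 11101011 → 3-byte char #9 = EB A0 B7.
Offset 29: leading byte 0xF0 = 11110000 → 4-byte char #10 = F0 90 90 84.
Offset 33: leading byte 0xE2 = 11100010 → 3-byte char #11 = E2 9B 9C.
Leading byte 0xE2 = 11100010 matches 1110xxxx → 3-byte sequence.
Byte 1: 0xE2 = 11100010, payload 0010 (4 bits).
Byte 2: 0x9B = 10011011 (10xxxxxx ✓), payload 011011.
Byte 3: 0x9C = 10011100 (10xxxxxx ✓), payload 011100.
Concatenate: 0010011011011100 = 0x26DC (16 bits → U+26DC).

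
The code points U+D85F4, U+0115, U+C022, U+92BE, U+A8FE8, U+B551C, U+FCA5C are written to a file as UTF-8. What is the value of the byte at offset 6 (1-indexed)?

1-indexed offset 6 is 0-indexed offset 5.
U+D85F4 → 4-byte form F3 98 97 B4 at offsets 0–3.
U+0115 → 2-byte form C4 95 at offsets 4–5.
Offset 5 falls in char 2's range; it's byte 2 of C4 95 = 0x95.

0x95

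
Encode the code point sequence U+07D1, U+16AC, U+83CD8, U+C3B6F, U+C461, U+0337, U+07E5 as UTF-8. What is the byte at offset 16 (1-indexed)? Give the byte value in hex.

1-indexed offset 16 is 0-indexed offset 15.
U+07D1 → 2-byte form DF 91 at offsets 0–1.
U+16AC → 3-byte form E1 9A AC at offsets 2–4.
U+83CD8 → 4-byte form F2 83 B3 98 at offsets 5–8.
U+C3B6F → 4-byte form F3 83 AD AF at offsets 9–12.
U+C461 → 3-byte form EC 91 A1 at offsets 13–15.
Offset 15 falls in char 5's range; it's byte 3 of EC 91 A1 = 0xA1.

0xA1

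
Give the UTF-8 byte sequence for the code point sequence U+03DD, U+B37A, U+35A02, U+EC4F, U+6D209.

CF 9D EB 8D BA F0 B5 A8 82 EE B1 8F F1 AD 88 89

U+03DD: 2-byte form → CF 9D.
U+B37A: 3-byte form → EB 8D BA.
U+35A02: 4-byte form → F0 B5 A8 82.
U+EC4F: 3-byte form → EE B1 8F.
U+6D209: 4-byte form → F1 AD 88 89.
Concatenated (16 bytes): CF 9D EB 8D BA F0 B5 A8 82 EE B1 8F F1 AD 88 89.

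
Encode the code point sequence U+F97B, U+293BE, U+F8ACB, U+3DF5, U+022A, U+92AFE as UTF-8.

EF A5 BB F0 A9 8E BE F3 B8 AB 8B E3 B7 B5 C8 AA F2 92 AB BE

U+F97B: 3-byte form → EF A5 BB.
U+293BE: 4-byte form → F0 A9 8E BE.
U+F8ACB: 4-byte form → F3 B8 AB 8B.
U+3DF5: 3-byte form → E3 B7 B5.
U+022A: 2-byte form → C8 AA.
U+92AFE: 4-byte form → F2 92 AB BE.
Concatenated (20 bytes): EF A5 BB F0 A9 8E BE F3 B8 AB 8B E3 B7 B5 C8 AA F2 92 AB BE.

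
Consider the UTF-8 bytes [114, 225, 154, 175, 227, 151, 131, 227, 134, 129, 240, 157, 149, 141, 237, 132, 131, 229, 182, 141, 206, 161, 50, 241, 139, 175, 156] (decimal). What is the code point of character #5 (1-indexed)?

Offset 0: leading byte 0x72 = 01110010 → 1-byte char #1 = 72.
Offset 1: leading byte 0xE1 = 11100001 → 3-byte char #2 = E1 9A AF.
Offset 4: leading byte 0xE3 = 11100011 → 3-byte char #3 = E3 97 83.
Offset 7: leading byte 0xE3 = 11100011 → 3-byte char #4 = E3 86 81.
Offset 10: leading byte 0xF0 = 11110000 → 4-byte char #5 = F0 9D 95 8D.
Leading byte 0xF0 = 11110000 matches 11110xxx → 4-byte sequence.
Byte 1: 0xF0 = 11110000, payload 000 (3 bits).
Byte 2: 0x9D = 10011101 (10xxxxxx ✓), payload 011101.
Byte 3: 0x95 = 10010101 (10xxxxxx ✓), payload 010101.
Byte 4: 0x8D = 10001101 (10xxxxxx ✓), payload 001101.
Concatenate: 000011101010101001101 = 0x1D54D (21 bits → U+1D54D).

U+1D54D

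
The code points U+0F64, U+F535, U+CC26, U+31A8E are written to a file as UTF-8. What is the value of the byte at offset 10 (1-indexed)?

1-indexed offset 10 is 0-indexed offset 9.
U+0F64 → 3-byte form E0 BD A4 at offsets 0–2.
U+F535 → 3-byte form EF 94 B5 at offsets 3–5.
U+CC26 → 3-byte form EC B0 A6 at offsets 6–8.
U+31A8E → 4-byte form F0 B1 AA 8E at offsets 9–12.
Offset 9 falls in char 4's range; it's byte 1 of F0 B1 AA 8E = 0xF0.

0xF0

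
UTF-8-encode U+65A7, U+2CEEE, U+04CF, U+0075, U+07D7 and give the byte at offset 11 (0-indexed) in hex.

U+65A7 → 3-byte form E6 96 A7 at offsets 0–2.
U+2CEEE → 4-byte form F0 AC BB AE at offsets 3–6.
U+04CF → 2-byte form D3 8F at offsets 7–8.
U+0075 → 1-byte form 75 at offsets 9–9.
U+07D7 → 2-byte form DF 97 at offsets 10–11.
Offset 11 falls in char 5's range; it's byte 2 of DF 97 = 0x97.

0x97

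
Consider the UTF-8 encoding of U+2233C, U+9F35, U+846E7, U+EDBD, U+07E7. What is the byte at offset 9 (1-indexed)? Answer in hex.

1-indexed offset 9 is 0-indexed offset 8.
U+2233C → 4-byte form F0 A2 8C BC at offsets 0–3.
U+9F35 → 3-byte form E9 BC B5 at offsets 4–6.
U+846E7 → 4-byte form F2 84 9B A7 at offsets 7–10.
Offset 8 falls in char 3's range; it's byte 2 of F2 84 9B A7 = 0x84.

0x84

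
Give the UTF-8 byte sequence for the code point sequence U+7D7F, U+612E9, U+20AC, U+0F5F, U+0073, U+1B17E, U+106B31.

E7 B5 BF F1 A1 8B A9 E2 82 AC E0 BD 9F 73 F0 9B 85 BE F4 86 AC B1

U+7D7F: 3-byte form → E7 B5 BF.
U+612E9: 4-byte form → F1 A1 8B A9.
U+20AC: 3-byte form → E2 82 AC.
U+0F5F: 3-byte form → E0 BD 9F.
U+0073: 1-byte form → 73.
U+1B17E: 4-byte form → F0 9B 85 BE.
U+106B31: 4-byte form → F4 86 AC B1.
Concatenated (22 bytes): E7 B5 BF F1 A1 8B A9 E2 82 AC E0 BD 9F 73 F0 9B 85 BE F4 86 AC B1.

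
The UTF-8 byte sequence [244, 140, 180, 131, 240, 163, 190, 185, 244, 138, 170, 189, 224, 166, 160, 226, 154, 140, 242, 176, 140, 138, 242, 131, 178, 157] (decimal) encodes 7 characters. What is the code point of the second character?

U+23FB9

Offset 0: leading byte 0xF4 = 11110100 → 4-byte char #1 = F4 8C B4 83.
Offset 4: leading byte 0xF0 = 11110000 → 4-byte char #2 = F0 A3 BE B9.
Leading byte 0xF0 = 11110000 matches 11110xxx → 4-byte sequence.
Byte 1: 0xF0 = 11110000, payload 000 (3 bits).
Byte 2: 0xA3 = 10100011 (10xxxxxx ✓), payload 100011.
Byte 3: 0xBE = 10111110 (10xxxxxx ✓), payload 111110.
Byte 4: 0xB9 = 10111001 (10xxxxxx ✓), payload 111001.
Concatenate: 000100011111110111001 = 0x23FB9 (21 bits → U+23FB9).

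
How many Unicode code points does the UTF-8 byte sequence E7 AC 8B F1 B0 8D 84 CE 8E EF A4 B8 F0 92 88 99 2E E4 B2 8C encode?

7

Byte at offset 0: 0xE7 = 11100111 → 3-byte char (#1). Advance 3.
Byte at offset 3: 0xF1 = 11110001 → 4-byte char (#2). Advance 4.
Byte at offset 7: 0xCE = 11001110 → 2-byte char (#3). Advance 2.
Byte at offset 9: 0xEF = 11101111 → 3-byte char (#4). Advance 3.
Byte at offset 12: 0xF0 = 11110000 → 4-byte char (#5). Advance 4.
Byte at offset 16: 0x2E = 00101110 → 1-byte char (#6). Advance 1.
Byte at offset 17: 0xE4 = 11100100 → 3-byte char (#7). Advance 3.
Reached end at offset 20 after 7 code points.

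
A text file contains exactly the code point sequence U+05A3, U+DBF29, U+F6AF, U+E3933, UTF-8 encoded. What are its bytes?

D6 A3 F3 9B BC A9 EF 9A AF F3 A3 A4 B3

U+05A3: 2-byte form → D6 A3.
U+DBF29: 4-byte form → F3 9B BC A9.
U+F6AF: 3-byte form → EF 9A AF.
U+E3933: 4-byte form → F3 A3 A4 B3.
Concatenated (13 bytes): D6 A3 F3 9B BC A9 EF 9A AF F3 A3 A4 B3.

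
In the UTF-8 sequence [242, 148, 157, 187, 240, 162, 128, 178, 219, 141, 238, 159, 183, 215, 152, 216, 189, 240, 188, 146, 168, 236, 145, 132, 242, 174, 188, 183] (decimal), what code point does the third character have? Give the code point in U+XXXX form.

Offset 0: leading byte 0xF2 = 11110010 → 4-byte char #1 = F2 94 9D BB.
Offset 4: leading byte 0xF0 = 11110000 → 4-byte char #2 = F0 A2 80 B2.
Offset 8: leading byte 0xDB = 11011011 → 2-byte char #3 = DB 8D.
Leading byte 0xDB = 11011011 matches 110xxxxx → 2-byte sequence.
Byte 1: 0xDB = 11011011, payload 11011 (5 bits).
Byte 2: 0x8D = 10001101 (10xxxxxx ✓), payload 001101.
Concatenate: 11011001101 = 0x6CD (11 bits → U+06CD).

U+06CD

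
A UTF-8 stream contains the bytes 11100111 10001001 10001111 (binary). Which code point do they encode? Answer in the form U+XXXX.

Leading byte 0xE7 = 11100111 matches 1110xxxx → 3-byte sequence.
Byte 1: 0xE7 = 11100111, payload 0111 (4 bits).
Byte 2: 0x89 = 10001001 (10xxxxxx ✓), payload 001001.
Byte 3: 0x8F = 10001111 (10xxxxxx ✓), payload 001111.
Concatenate: 0111001001001111 = 0x724F (16 bits → U+724F).

U+724F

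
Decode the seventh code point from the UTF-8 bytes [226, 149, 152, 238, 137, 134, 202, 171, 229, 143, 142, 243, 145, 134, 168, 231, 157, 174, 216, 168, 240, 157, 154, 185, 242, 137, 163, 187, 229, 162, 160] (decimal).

Offset 0: leading byte 0xE2 = 11100010 → 3-byte char #1 = E2 95 98.
Offset 3: leading byte 0xEE = 11101110 → 3-byte char #2 = EE 89 86.
Offset 6: leading byte 0xCA = 11001010 → 2-byte char #3 = CA AB.
Offset 8: leading byte 0xE5 = 11100101 → 3-byte char #4 = E5 8F 8E.
Offset 11: leading byte 0xF3 = 11110011 → 4-byte char #5 = F3 91 86 A8.
Offset 15: leading byte 0xE7 = 11100111 → 3-byte char #6 = E7 9D AE.
Offset 18: leading byte 0xD8 = 11011000 → 2-byte char #7 = D8 A8.
Leading byte 0xD8 = 11011000 matches 110xxxxx → 2-byte sequence.
Byte 1: 0xD8 = 11011000, payload 11000 (5 bits).
Byte 2: 0xA8 = 10101000 (10xxxxxx ✓), payload 101000.
Concatenate: 11000101000 = 0x628 (11 bits → U+0628).

U+0628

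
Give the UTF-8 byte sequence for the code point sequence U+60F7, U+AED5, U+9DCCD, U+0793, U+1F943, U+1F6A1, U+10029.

U+60F7: 3-byte form → E6 83 B7.
U+AED5: 3-byte form → EA BB 95.
U+9DCCD: 4-byte form → F2 9D B3 8D.
U+0793: 2-byte form → DE 93.
U+1F943: 4-byte form → F0 9F A5 83.
U+1F6A1: 4-byte form → F0 9F 9A A1.
U+10029: 4-byte form → F0 90 80 A9.
Concatenated (24 bytes): E6 83 B7 EA BB 95 F2 9D B3 8D DE 93 F0 9F A5 83 F0 9F 9A A1 F0 90 80 A9.

E6 83 B7 EA BB 95 F2 9D B3 8D DE 93 F0 9F A5 83 F0 9F 9A A1 F0 90 80 A9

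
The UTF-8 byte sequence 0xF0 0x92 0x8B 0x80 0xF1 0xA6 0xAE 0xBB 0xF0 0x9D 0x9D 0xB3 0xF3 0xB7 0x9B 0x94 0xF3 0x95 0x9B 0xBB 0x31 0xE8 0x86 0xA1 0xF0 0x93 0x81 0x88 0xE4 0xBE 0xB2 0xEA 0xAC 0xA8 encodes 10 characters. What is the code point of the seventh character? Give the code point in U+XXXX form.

U+81A1

Offset 0: leading byte 0xF0 = 11110000 → 4-byte char #1 = F0 92 8B 80.
Offset 4: leading byte 0xF1 = 11110001 → 4-byte char #2 = F1 A6 AE BB.
Offset 8: leading byte 0xF0 = 11110000 → 4-byte char #3 = F0 9D 9D B3.
Offset 12: leading byte 0xF3 = 11110011 → 4-byte char #4 = F3 B7 9B 94.
Offset 16: leading byte 0xF3 = 11110011 → 4-byte char #5 = F3 95 9B BB.
Offset 20: leading byte 0x31 = 00110001 → 1-byte char #6 = 31.
Offset 21: leading byte 0xE8 = 11101000 → 3-byte char #7 = E8 86 A1.
Leading byte 0xE8 = 11101000 matches 1110xxxx → 3-byte sequence.
Byte 1: 0xE8 = 11101000, payload 1000 (4 bits).
Byte 2: 0x86 = 10000110 (10xxxxxx ✓), payload 000110.
Byte 3: 0xA1 = 10100001 (10xxxxxx ✓), payload 100001.
Concatenate: 1000000110100001 = 0x81A1 (16 bits → U+81A1).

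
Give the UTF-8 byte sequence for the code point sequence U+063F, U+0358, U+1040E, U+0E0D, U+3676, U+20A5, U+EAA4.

U+063F: 2-byte form → D8 BF.
U+0358: 2-byte form → CD 98.
U+1040E: 4-byte form → F0 90 90 8E.
U+0E0D: 3-byte form → E0 B8 8D.
U+3676: 3-byte form → E3 99 B6.
U+20A5: 3-byte form → E2 82 A5.
U+EAA4: 3-byte form → EE AA A4.
Concatenated (20 bytes): D8 BF CD 98 F0 90 90 8E E0 B8 8D E3 99 B6 E2 82 A5 EE AA A4.

D8 BF CD 98 F0 90 90 8E E0 B8 8D E3 99 B6 E2 82 A5 EE AA A4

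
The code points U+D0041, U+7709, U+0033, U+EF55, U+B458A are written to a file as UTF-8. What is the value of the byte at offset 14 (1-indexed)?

1-indexed offset 14 is 0-indexed offset 13.
U+D0041 → 4-byte form F3 90 81 81 at offsets 0–3.
U+7709 → 3-byte form E7 9C 89 at offsets 4–6.
U+0033 → 1-byte form 33 at offsets 7–7.
U+EF55 → 3-byte form EE BD 95 at offsets 8–10.
U+B458A → 4-byte form F2 B4 96 8A at offsets 11–14.
Offset 13 falls in char 5's range; it's byte 3 of F2 B4 96 8A = 0x96.

0x96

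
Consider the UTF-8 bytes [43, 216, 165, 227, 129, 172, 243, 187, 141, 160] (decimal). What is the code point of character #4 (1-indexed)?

U+FB360

Offset 0: leading byte 0x2B = 00101011 → 1-byte char #1 = 2B.
Offset 1: leading byte 0xD8 = 11011000 → 2-byte char #2 = D8 A5.
Offset 3: leading byte 0xE3 = 11100011 → 3-byte char #3 = E3 81 AC.
Offset 6: leading byte 0xF3 = 11110011 → 4-byte char #4 = F3 BB 8D A0.
Leading byte 0xF3 = 11110011 matches 11110xxx → 4-byte sequence.
Byte 1: 0xF3 = 11110011, payload 011 (3 bits).
Byte 2: 0xBB = 10111011 (10xxxxxx ✓), payload 111011.
Byte 3: 0x8D = 10001101 (10xxxxxx ✓), payload 001101.
Byte 4: 0xA0 = 10100000 (10xxxxxx ✓), payload 100000.
Concatenate: 011111011001101100000 = 0xFB360 (21 bits → U+FB360).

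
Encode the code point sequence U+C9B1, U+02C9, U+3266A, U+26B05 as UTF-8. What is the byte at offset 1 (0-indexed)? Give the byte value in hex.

U+C9B1 → 3-byte form EC A6 B1 at offsets 0–2.
Offset 1 falls in char 1's range; it's byte 2 of EC A6 B1 = 0xA6.

0xA6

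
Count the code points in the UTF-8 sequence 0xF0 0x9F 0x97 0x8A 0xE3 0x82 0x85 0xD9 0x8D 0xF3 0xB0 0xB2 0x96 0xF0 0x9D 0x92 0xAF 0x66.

6

Byte at offset 0: 0xF0 = 11110000 → 4-byte char (#1). Advance 4.
Byte at offset 4: 0xE3 = 11100011 → 3-byte char (#2). Advance 3.
Byte at offset 7: 0xD9 = 11011001 → 2-byte char (#3). Advance 2.
Byte at offset 9: 0xF3 = 11110011 → 4-byte char (#4). Advance 4.
Byte at offset 13: 0xF0 = 11110000 → 4-byte char (#5). Advance 4.
Byte at offset 17: 0x66 = 01100110 → 1-byte char (#6). Advance 1.
Reached end at offset 18 after 6 code points.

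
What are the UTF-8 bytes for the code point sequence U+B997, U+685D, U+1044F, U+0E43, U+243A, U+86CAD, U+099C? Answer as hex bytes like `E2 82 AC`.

EB A6 97 E6 A1 9D F0 90 91 8F E0 B9 83 E2 90 BA F2 86 B2 AD E0 A6 9C

U+B997: 3-byte form → EB A6 97.
U+685D: 3-byte form → E6 A1 9D.
U+1044F: 4-byte form → F0 90 91 8F.
U+0E43: 3-byte form → E0 B9 83.
U+243A: 3-byte form → E2 90 BA.
U+86CAD: 4-byte form → F2 86 B2 AD.
U+099C: 3-byte form → E0 A6 9C.
Concatenated (23 bytes): EB A6 97 E6 A1 9D F0 90 91 8F E0 B9 83 E2 90 BA F2 86 B2 AD E0 A6 9C.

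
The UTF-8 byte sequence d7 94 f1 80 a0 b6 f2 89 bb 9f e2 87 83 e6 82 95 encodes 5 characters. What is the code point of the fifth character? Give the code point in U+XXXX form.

U+6095

Offset 0: leading byte 0xD7 = 11010111 → 2-byte char #1 = D7 94.
Offset 2: leading byte 0xF1 = 11110001 → 4-byte char #2 = F1 80 A0 B6.
Offset 6: leading byte 0xF2 = 11110010 → 4-byte char #3 = F2 89 BB 9F.
Offset 10: leading byte 0xE2 = 11100010 → 3-byte char #4 = E2 87 83.
Offset 13: leading byte 0xE6 = 11100110 → 3-byte char #5 = E6 82 95.
Leading byte 0xE6 = 11100110 matches 1110xxxx → 3-byte sequence.
Byte 1: 0xE6 = 11100110, payload 0110 (4 bits).
Byte 2: 0x82 = 10000010 (10xxxxxx ✓), payload 000010.
Byte 3: 0x95 = 10010101 (10xxxxxx ✓), payload 010101.
Concatenate: 0110000010010101 = 0x6095 (16 bits → U+6095).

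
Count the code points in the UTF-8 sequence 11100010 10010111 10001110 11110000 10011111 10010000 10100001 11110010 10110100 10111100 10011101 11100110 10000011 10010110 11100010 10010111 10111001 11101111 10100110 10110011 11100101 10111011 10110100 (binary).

7

Byte at offset 0: 0xE2 = 11100010 → 3-byte char (#1). Advance 3.
Byte at offset 3: 0xF0 = 11110000 → 4-byte char (#2). Advance 4.
Byte at offset 7: 0xF2 = 11110010 → 4-byte char (#3). Advance 4.
Byte at offset 11: 0xE6 = 11100110 → 3-byte char (#4). Advance 3.
Byte at offset 14: 0xE2 = 11100010 → 3-byte char (#5). Advance 3.
Byte at offset 17: 0xEF = 11101111 → 3-byte char (#6). Advance 3.
Byte at offset 20: 0xE5 = 11100101 → 3-byte char (#7). Advance 3.
Reached end at offset 23 after 7 code points.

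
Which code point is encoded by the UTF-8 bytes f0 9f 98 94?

U+1F614

Leading byte 0xF0 = 11110000 matches 11110xxx → 4-byte sequence.
Byte 1: 0xF0 = 11110000, payload 000 (3 bits).
Byte 2: 0x9F = 10011111 (10xxxxxx ✓), payload 011111.
Byte 3: 0x98 = 10011000 (10xxxxxx ✓), payload 011000.
Byte 4: 0x94 = 10010100 (10xxxxxx ✓), payload 010100.
Concatenate: 000011111011000010100 = 0x1F614 (21 bits → U+1F614).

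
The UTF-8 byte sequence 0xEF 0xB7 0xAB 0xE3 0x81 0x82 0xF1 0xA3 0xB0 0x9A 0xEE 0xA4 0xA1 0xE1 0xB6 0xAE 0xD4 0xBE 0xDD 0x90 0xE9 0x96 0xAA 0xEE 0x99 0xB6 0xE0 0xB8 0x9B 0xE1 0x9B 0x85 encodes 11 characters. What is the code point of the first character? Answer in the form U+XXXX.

Offset 0: leading byte 0xEF = 11101111 → 3-byte char #1 = EF B7 AB.
Leading byte 0xEF = 11101111 matches 1110xxxx → 3-byte sequence.
Byte 1: 0xEF = 11101111, payload 1111 (4 bits).
Byte 2: 0xB7 = 10110111 (10xxxxxx ✓), payload 110111.
Byte 3: 0xAB = 10101011 (10xxxxxx ✓), payload 101011.
Concatenate: 1111110111101011 = 0xFDEB (16 bits → U+FDEB).

U+FDEB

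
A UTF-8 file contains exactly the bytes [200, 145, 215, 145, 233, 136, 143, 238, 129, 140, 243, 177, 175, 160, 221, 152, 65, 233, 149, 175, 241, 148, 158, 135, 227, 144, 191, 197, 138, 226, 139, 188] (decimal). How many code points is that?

12

Byte at offset 0: 0xC8 = 11001000 → 2-byte char (#1). Advance 2.
Byte at offset 2: 0xD7 = 11010111 → 2-byte char (#2). Advance 2.
Byte at offset 4: 0xE9 = 11101001 → 3-byte char (#3). Advance 3.
Byte at offset 7: 0xEE = 11101110 → 3-byte char (#4). Advance 3.
Byte at offset 10: 0xF3 = 11110011 → 4-byte char (#5). Advance 4.
Byte at offset 14: 0xDD = 11011101 → 2-byte char (#6). Advance 2.
Byte at offset 16: 0x41 = 01000001 → 1-byte char (#7). Advance 1.
Byte at offset 17: 0xE9 = 11101001 → 3-byte char (#8). Advance 3.
Byte at offset 20: 0xF1 = 11110001 → 4-byte char (#9). Advance 4.
Byte at offset 24: 0xE3 = 11100011 → 3-byte char (#10). Advance 3.
Byte at offset 27: 0xC5 = 11000101 → 2-byte char (#11). Advance 2.
Byte at offset 29: 0xE2 = 11100010 → 3-byte char (#12). Advance 3.
Reached end at offset 32 after 12 code points.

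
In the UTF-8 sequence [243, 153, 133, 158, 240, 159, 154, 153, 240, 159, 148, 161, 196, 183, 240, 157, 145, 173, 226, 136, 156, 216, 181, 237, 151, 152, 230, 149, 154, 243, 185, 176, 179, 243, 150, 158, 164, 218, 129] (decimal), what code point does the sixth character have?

Offset 0: leading byte 0xF3 = 11110011 → 4-byte char #1 = F3 99 85 9E.
Offset 4: leading byte 0xF0 = 11110000 → 4-byte char #2 = F0 9F 9A 99.
Offset 8: leading byte 0xF0 = 11110000 → 4-byte char #3 = F0 9F 94 A1.
Offset 12: leading byte 0xC4 = 11000100 → 2-byte char #4 = C4 B7.
Offset 14: leading byte 0xF0 = 11110000 → 4-byte char #5 = F0 9D 91 AD.
Offset 18: leading byte 0xE2 = 11100010 → 3-byte char #6 = E2 88 9C.
Leading byte 0xE2 = 11100010 matches 1110xxxx → 3-byte sequence.
Byte 1: 0xE2 = 11100010, payload 0010 (4 bits).
Byte 2: 0x88 = 10001000 (10xxxxxx ✓), payload 001000.
Byte 3: 0x9C = 10011100 (10xxxxxx ✓), payload 011100.
Concatenate: 0010001000011100 = 0x221C (16 bits → U+221C).

U+221C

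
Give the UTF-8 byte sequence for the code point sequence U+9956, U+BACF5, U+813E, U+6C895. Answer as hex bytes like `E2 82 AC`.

U+9956: 3-byte form → E9 A5 96.
U+BACF5: 4-byte form → F2 BA B3 B5.
U+813E: 3-byte form → E8 84 BE.
U+6C895: 4-byte form → F1 AC A2 95.
Concatenated (14 bytes): E9 A5 96 F2 BA B3 B5 E8 84 BE F1 AC A2 95.

E9 A5 96 F2 BA B3 B5 E8 84 BE F1 AC A2 95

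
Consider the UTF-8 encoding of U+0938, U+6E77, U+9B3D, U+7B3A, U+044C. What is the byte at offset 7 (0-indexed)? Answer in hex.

0xAC

U+0938 → 3-byte form E0 A4 B8 at offsets 0–2.
U+6E77 → 3-byte form E6 B9 B7 at offsets 3–5.
U+9B3D → 3-byte form E9 AC BD at offsets 6–8.
Offset 7 falls in char 3's range; it's byte 2 of E9 AC BD = 0xAC.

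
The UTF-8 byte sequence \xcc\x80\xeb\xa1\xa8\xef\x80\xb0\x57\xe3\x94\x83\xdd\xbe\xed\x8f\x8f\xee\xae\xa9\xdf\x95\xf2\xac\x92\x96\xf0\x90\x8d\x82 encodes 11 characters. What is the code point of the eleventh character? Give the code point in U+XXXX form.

U+10342

Offset 0: leading byte 0xCC = 11001100 → 2-byte char #1 = CC 80.
Offset 2: leading byte 0xEB = 11101011 → 3-byte char #2 = EB A1 A8.
Offset 5: leading byte 0xEF = 11101111 → 3-byte char #3 = EF 80 B0.
Offset 8: leading byte 0x57 = 01010111 → 1-byte char #4 = 57.
Offset 9: leading byte 0xE3 = 11100011 → 3-byte char #5 = E3 94 83.
Offset 12: leading byte 0xDD = 11011101 → 2-byte char #6 = DD BE.
Offset 14: leading byte 0xED = 11101101 → 3-byte char #7 = ED 8F 8F.
Offset 17: leading byte 0xEE = 11101110 → 3-byte char #8 = EE AE A9.
Offset 20: leading byte 0xDF = 11011111 → 2-byte char #9 = DF 95.
Offset 22: leading byte 0xF2 = 11110010 → 4-byte char #10 = F2 AC 92 96.
Offset 26: leading byte 0xF0 = 11110000 → 4-byte char #11 = F0 90 8D 82.
Leading byte 0xF0 = 11110000 matches 11110xxx → 4-byte sequence.
Byte 1: 0xF0 = 11110000, payload 000 (3 bits).
Byte 2: 0x90 = 10010000 (10xxxxxx ✓), payload 010000.
Byte 3: 0x8D = 10001101 (10xxxxxx ✓), payload 001101.
Byte 4: 0x82 = 10000010 (10xxxxxx ✓), payload 000010.
Concatenate: 000010000001101000010 = 0x10342 (21 bits → U+10342).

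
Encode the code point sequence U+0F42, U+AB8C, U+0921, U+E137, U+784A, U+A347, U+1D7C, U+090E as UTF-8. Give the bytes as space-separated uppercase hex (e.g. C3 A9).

U+0F42: 3-byte form → E0 BD 82.
U+AB8C: 3-byte form → EA AE 8C.
U+0921: 3-byte form → E0 A4 A1.
U+E137: 3-byte form → EE 84 B7.
U+784A: 3-byte form → E7 A1 8A.
U+A347: 3-byte form → EA 8D 87.
U+1D7C: 3-byte form → E1 B5 BC.
U+090E: 3-byte form → E0 A4 8E.
Concatenated (24 bytes): E0 BD 82 EA AE 8C E0 A4 A1 EE 84 B7 E7 A1 8A EA 8D 87 E1 B5 BC E0 A4 8E.

E0 BD 82 EA AE 8C E0 A4 A1 EE 84 B7 E7 A1 8A EA 8D 87 E1 B5 BC E0 A4 8E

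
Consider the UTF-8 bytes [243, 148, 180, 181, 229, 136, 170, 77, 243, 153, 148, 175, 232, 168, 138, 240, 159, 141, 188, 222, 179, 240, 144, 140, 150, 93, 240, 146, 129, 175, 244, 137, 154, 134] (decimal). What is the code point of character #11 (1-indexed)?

U+109686

Offset 0: leading byte 0xF3 = 11110011 → 4-byte char #1 = F3 94 B4 B5.
Offset 4: leading byte 0xE5 = 11100101 → 3-byte char #2 = E5 88 AA.
Offset 7: leading byte 0x4D = 01001101 → 1-byte char #3 = 4D.
Offset 8: leading byte 0xF3 = 11110011 → 4-byte char #4 = F3 99 94 AF.
Offset 12: leading byte 0xE8 = 11101000 → 3-byte char #5 = E8 A8 8A.
Offset 15: leading byte 0xF0 = 11110000 → 4-byte char #6 = F0 9F 8D BC.
Offset 19: leading byte 0xDE = 11011110 → 2-byte char #7 = DE B3.
Offset 21: leading byte 0xF0 = 11110000 → 4-byte char #8 = F0 90 8C 96.
Offset 25: leading byte 0x5D = 01011101 → 1-byte char #9 = 5D.
Offset 26: leading byte 0xF0 = 11110000 → 4-byte char #10 = F0 92 81 AF.
Offset 30: leading byte 0xF4 = 11110100 → 4-byte char #11 = F4 89 9A 86.
Leading byte 0xF4 = 11110100 matches 11110xxx → 4-byte sequence.
Byte 1: 0xF4 = 11110100, payload 100 (3 bits).
Byte 2: 0x89 = 10001001 (10xxxxxx ✓), payload 001001.
Byte 3: 0x9A = 10011010 (10xxxxxx ✓), payload 011010.
Byte 4: 0x86 = 10000110 (10xxxxxx ✓), payload 000110.
Concatenate: 100001001011010000110 = 0x109686 (21 bits → U+109686).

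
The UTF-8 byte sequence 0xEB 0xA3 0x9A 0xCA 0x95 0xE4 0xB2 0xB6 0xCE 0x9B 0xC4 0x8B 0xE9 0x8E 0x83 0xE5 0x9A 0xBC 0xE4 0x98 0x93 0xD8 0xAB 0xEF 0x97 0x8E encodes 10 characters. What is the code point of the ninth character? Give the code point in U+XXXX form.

Offset 0: leading byte 0xEB = 11101011 → 3-byte char #1 = EB A3 9A.
Offset 3: leading byte 0xCA = 11001010 → 2-byte char #2 = CA 95.
Offset 5: leading byte 0xE4 = 11100100 → 3-byte char #3 = E4 B2 B6.
Offset 8: leading byte 0xCE = 11001110 → 2-byte char #4 = CE 9B.
Offset 10: leading byte 0xC4 = 11000100 → 2-byte char #5 = C4 8B.
Offset 12: leading byte 0xE9 = 11101001 → 3-byte char #6 = E9 8E 83.
Offset 15: leading byte 0xE5 = 11100101 → 3-byte char #7 = E5 9A BC.
Offset 18: leading byte 0xE4 = 11100100 → 3-byte char #8 = E4 98 93.
Offset 21: leading byte 0xD8 = 11011000 → 2-byte char #9 = D8 AB.
Leading byte 0xD8 = 11011000 matches 110xxxxx → 2-byte sequence.
Byte 1: 0xD8 = 11011000, payload 11000 (5 bits).
Byte 2: 0xAB = 10101011 (10xxxxxx ✓), payload 101011.
Concatenate: 11000101011 = 0x62B (11 bits → U+062B).

U+062B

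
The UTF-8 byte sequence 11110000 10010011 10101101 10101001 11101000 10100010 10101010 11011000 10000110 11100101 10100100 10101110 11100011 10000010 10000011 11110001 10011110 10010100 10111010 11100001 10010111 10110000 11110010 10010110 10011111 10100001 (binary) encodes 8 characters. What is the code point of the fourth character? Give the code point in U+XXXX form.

Offset 0: leading byte 0xF0 = 11110000 → 4-byte char #1 = F0 93 AD A9.
Offset 4: leading byte 0xE8 = 11101000 → 3-byte char #2 = E8 A2 AA.
Offset 7: leading byte 0xD8 = 11011000 → 2-byte char #3 = D8 86.
Offset 9: leading byte 0xE5 = 11100101 → 3-byte char #4 = E5 A4 AE.
Leading byte 0xE5 = 11100101 matches 1110xxxx → 3-byte sequence.
Byte 1: 0xE5 = 11100101, payload 0101 (4 bits).
Byte 2: 0xA4 = 10100100 (10xxxxxx ✓), payload 100100.
Byte 3: 0xAE = 10101110 (10xxxxxx ✓), payload 101110.
Concatenate: 0101100100101110 = 0x592E (16 bits → U+592E).

U+592E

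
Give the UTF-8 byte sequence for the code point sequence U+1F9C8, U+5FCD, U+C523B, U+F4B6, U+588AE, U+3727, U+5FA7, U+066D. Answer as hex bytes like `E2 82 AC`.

U+1F9C8: 4-byte form → F0 9F A7 88.
U+5FCD: 3-byte form → E5 BF 8D.
U+C523B: 4-byte form → F3 85 88 BB.
U+F4B6: 3-byte form → EF 92 B6.
U+588AE: 4-byte form → F1 98 A2 AE.
U+3727: 3-byte form → E3 9C A7.
U+5FA7: 3-byte form → E5 BE A7.
U+066D: 2-byte form → D9 AD.
Concatenated (26 bytes): F0 9F A7 88 E5 BF 8D F3 85 88 BB EF 92 B6 F1 98 A2 AE E3 9C A7 E5 BE A7 D9 AD.

F0 9F A7 88 E5 BF 8D F3 85 88 BB EF 92 B6 F1 98 A2 AE E3 9C A7 E5 BE A7 D9 AD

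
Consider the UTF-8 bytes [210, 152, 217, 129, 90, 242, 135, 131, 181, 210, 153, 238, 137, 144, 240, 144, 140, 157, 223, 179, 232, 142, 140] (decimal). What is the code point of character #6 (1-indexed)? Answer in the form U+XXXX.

U+E250

Offset 0: leading byte 0xD2 = 11010010 → 2-byte char #1 = D2 98.
Offset 2: leading byte 0xD9 = 11011001 → 2-byte char #2 = D9 81.
Offset 4: leading byte 0x5A = 01011010 → 1-byte char #3 = 5A.
Offset 5: leading byte 0xF2 = 11110010 → 4-byte char #4 = F2 87 83 B5.
Offset 9: leading byte 0xD2 = 11010010 → 2-byte char #5 = D2 99.
Offset 11: leading byte 0xEE = 11101110 → 3-byte char #6 = EE 89 90.
Leading byte 0xEE = 11101110 matches 1110xxxx → 3-byte sequence.
Byte 1: 0xEE = 11101110, payload 1110 (4 bits).
Byte 2: 0x89 = 10001001 (10xxxxxx ✓), payload 001001.
Byte 3: 0x90 = 10010000 (10xxxxxx ✓), payload 010000.
Concatenate: 1110001001010000 = 0xE250 (16 bits → U+E250).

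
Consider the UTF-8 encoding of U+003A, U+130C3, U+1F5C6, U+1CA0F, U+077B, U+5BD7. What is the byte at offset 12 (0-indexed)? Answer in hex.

0x8F

U+003A → 1-byte form 3A at offsets 0–0.
U+130C3 → 4-byte form F0 93 83 83 at offsets 1–4.
U+1F5C6 → 4-byte form F0 9F 97 86 at offsets 5–8.
U+1CA0F → 4-byte form F0 9C A8 8F at offsets 9–12.
Offset 12 falls in char 4's range; it's byte 4 of F0 9C A8 8F = 0x8F.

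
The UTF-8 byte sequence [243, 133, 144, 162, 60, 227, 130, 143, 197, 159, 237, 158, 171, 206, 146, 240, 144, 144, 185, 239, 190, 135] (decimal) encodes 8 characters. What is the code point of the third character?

U+308F

Offset 0: leading byte 0xF3 = 11110011 → 4-byte char #1 = F3 85 90 A2.
Offset 4: leading byte 0x3C = 00111100 → 1-byte char #2 = 3C.
Offset 5: leading byte 0xE3 = 11100011 → 3-byte char #3 = E3 82 8F.
Leading byte 0xE3 = 11100011 matches 1110xxxx → 3-byte sequence.
Byte 1: 0xE3 = 11100011, payload 0011 (4 bits).
Byte 2: 0x82 = 10000010 (10xxxxxx ✓), payload 000010.
Byte 3: 0x8F = 10001111 (10xxxxxx ✓), payload 001111.
Concatenate: 0011000010001111 = 0x308F (16 bits → U+308F).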